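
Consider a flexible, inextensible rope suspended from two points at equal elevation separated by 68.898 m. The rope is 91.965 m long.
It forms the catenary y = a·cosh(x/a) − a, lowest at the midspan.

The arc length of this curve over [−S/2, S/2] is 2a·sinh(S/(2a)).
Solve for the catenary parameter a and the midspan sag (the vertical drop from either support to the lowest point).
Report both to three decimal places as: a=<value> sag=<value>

a=25.443 sag=27.109

seed: a₀ = √(S³/(24(L−S))) = √(68.898³/(24·23.067)) = 24.305734
iter 1: u=1.417320  f(a)=+2.431e+00  f'(a)=-2.308e+00  a ← 24.305734 − (+2.431e+00/-2.308e+00) = 25.359057
iter 2: u=1.358450  f(a)=+1.669e-01  f'(a)=-2.001e+00  a ← 25.359057 − (+1.669e-01/-2.001e+00) = 25.442500
iter 3: u=1.353994  f(a)=+9.159e-04  f'(a)=-1.979e+00  a ← 25.442500 − (+9.159e-04/-1.979e+00) = 25.442963
iter 4: u=1.353970  f(a)=+2.790e-08  f'(a)=-1.979e+00  a ← 25.442963 − (+2.790e-08/-1.979e+00) = 25.442963
iter 5: u=1.353970  f(a)=+1.421e-14  f'(a)=-1.979e+00  a ← 25.442963 − (+1.421e-14/-1.979e+00) = 25.442963
converged: |Δa| < 1e-12 after 5 iterations
sag = a·(cosh(S/(2a)) − 1) = 25.442963·(cosh(1.353970) − 1) = 27.109246
T_max/T_min = cosh(S/(2a)) = 2.065491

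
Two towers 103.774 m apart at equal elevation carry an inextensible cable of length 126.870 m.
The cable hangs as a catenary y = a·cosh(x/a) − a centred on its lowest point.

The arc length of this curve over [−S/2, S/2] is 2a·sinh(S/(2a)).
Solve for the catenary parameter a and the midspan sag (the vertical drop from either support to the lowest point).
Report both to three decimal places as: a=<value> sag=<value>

a=46.329 sag=32.223

seed: a₀ = √(S³/(24(L−S))) = √(103.774³/(24·23.096)) = 44.901291
iter 1: u=1.155579  f(a)=+1.592e+00  f'(a)=-1.173e+00  a ← 44.901291 − (+1.592e+00/-1.173e+00) = 46.258708
iter 2: u=1.121670  f(a)=+7.505e-02  f'(a)=-1.065e+00  a ← 46.258708 − (+7.505e-02/-1.065e+00) = 46.329198
iter 3: u=1.119963  f(a)=+1.850e-04  f'(a)=-1.059e+00  a ← 46.329198 − (+1.850e-04/-1.059e+00) = 46.329373
iter 4: u=1.119959  f(a)=+1.131e-09  f'(a)=-1.059e+00  a ← 46.329373 − (+1.131e-09/-1.059e+00) = 46.329373
iter 5: u=1.119959  f(a)=+0.000e+00  f'(a)=-1.059e+00  a ← 46.329373 − (+0.000e+00/-1.059e+00) = 46.329373
converged: |Δa| < 1e-12 after 5 iterations
sag = a·(cosh(S/(2a)) − 1) = 46.329373·(cosh(1.119959) − 1) = 32.222585
T_max/T_min = cosh(S/(2a)) = 1.695511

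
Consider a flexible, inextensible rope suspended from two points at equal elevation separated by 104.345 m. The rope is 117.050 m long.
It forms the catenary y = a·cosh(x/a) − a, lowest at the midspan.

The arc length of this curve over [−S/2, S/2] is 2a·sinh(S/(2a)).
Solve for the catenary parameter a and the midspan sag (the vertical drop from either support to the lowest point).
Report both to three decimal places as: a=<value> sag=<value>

seed: a₀ = √(S³/(24(L−S))) = √(104.345³/(24·12.705)) = 61.039998
iter 1: u=0.854726  f(a)=+4.722e-01  f'(a)=-4.475e-01  a ← 61.039998 − (+4.722e-01/-4.475e-01) = 62.095284
iter 2: u=0.840201  f(a)=+1.252e-02  f'(a)=-4.240e-01  a ← 62.095284 − (+1.252e-02/-4.240e-01) = 62.124821
iter 3: u=0.839801  f(a)=+9.343e-06  f'(a)=-4.234e-01  a ← 62.124821 − (+9.343e-06/-4.234e-01) = 62.124843
iter 4: u=0.839801  f(a)=+5.215e-12  f'(a)=-4.234e-01  a ← 62.124843 − (+5.215e-12/-4.234e-01) = 62.124843
converged: |Δa| < 1e-12 after 4 iterations
sag = a·(cosh(S/(2a)) − 1) = 62.124843·(cosh(0.839801) − 1) = 23.225445
T_max/T_min = cosh(S/(2a)) = 1.373851

a=62.125 sag=23.225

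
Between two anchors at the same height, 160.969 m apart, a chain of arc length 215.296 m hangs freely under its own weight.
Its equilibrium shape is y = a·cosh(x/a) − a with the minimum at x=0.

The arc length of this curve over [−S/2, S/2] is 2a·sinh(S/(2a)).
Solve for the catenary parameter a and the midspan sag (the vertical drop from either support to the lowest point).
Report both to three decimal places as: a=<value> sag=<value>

a=59.225 sag=63.640

seed: a₀ = √(S³/(24(L−S))) = √(160.969³/(24·54.327)) = 56.558761
iter 1: u=1.423024  f(a)=+5.773e+00  f'(a)=-2.339e+00  a ← 56.558761 − (+5.773e+00/-2.339e+00) = 59.026753
iter 2: u=1.363526  f(a)=+3.994e-01  f'(a)=-2.026e+00  a ← 59.026753 − (+3.994e-01/-2.026e+00) = 59.223904
iter 3: u=1.358987  f(a)=+2.226e-03  f'(a)=-2.003e+00  a ← 59.223904 − (+2.226e-03/-2.003e+00) = 59.225015
iter 4: u=1.358961  f(a)=+6.995e-08  f'(a)=-2.003e+00  a ← 59.225015 − (+6.995e-08/-2.003e+00) = 59.225015
iter 5: u=1.358961  f(a)=+5.684e-14  f'(a)=-2.003e+00  a ← 59.225015 − (+5.684e-14/-2.003e+00) = 59.225015
converged: |Δa| < 1e-12 after 5 iterations
sag = a·(cosh(S/(2a)) − 1) = 59.225015·(cosh(1.358961) − 1) = 63.639522
T_max/T_min = cosh(S/(2a)) = 2.074538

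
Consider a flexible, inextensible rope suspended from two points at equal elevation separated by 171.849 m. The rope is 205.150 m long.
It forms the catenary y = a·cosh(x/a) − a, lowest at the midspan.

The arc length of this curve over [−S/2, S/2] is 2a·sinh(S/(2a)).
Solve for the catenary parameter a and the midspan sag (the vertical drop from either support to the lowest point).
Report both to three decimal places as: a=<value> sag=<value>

seed: a₀ = √(S³/(24(L−S))) = √(171.849³/(24·33.301)) = 79.686776
iter 1: u=1.078278  f(a)=+1.990e+00  f'(a)=-9.371e-01  a ← 79.686776 − (+1.990e+00/-9.371e-01) = 81.810774
iter 2: u=1.050283  f(a)=+8.236e-02  f'(a)=-8.610e-01  a ← 81.810774 − (+8.236e-02/-8.610e-01) = 81.906425
iter 3: u=1.049057  f(a)=+1.545e-04  f'(a)=-8.578e-01  a ← 81.906425 − (+1.545e-04/-8.578e-01) = 81.906605
iter 4: u=1.049055  f(a)=+5.457e-10  f'(a)=-8.578e-01  a ← 81.906605 − (+5.457e-10/-8.578e-01) = 81.906605
iter 5: u=1.049055  f(a)=+2.842e-14  f'(a)=-8.578e-01  a ← 81.906605 − (+2.842e-14/-8.578e-01) = 81.906605
converged: |Δa| < 1e-12 after 5 iterations
sag = a·(cosh(S/(2a)) − 1) = 81.906605·(cosh(1.049055) − 1) = 49.357718
T_max/T_min = cosh(S/(2a)) = 1.602610

a=81.907 sag=49.358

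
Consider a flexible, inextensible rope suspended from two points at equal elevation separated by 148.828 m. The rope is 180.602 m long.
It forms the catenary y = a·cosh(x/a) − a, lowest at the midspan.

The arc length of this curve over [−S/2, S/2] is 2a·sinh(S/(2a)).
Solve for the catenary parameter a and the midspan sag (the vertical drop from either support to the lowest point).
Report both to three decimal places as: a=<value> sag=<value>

a=67.758 sag=45.138

seed: a₀ = √(S³/(24(L−S))) = √(148.828³/(24·31.774)) = 65.748432
iter 1: u=1.131799  f(a)=+2.098e+00  f'(a)=-1.096e+00  a ← 65.748432 − (+2.098e+00/-1.096e+00) = 67.662654
iter 2: u=1.099780  f(a)=+9.512e-02  f'(a)=-9.988e-01  a ← 67.662654 − (+9.512e-02/-9.988e-01) = 67.757892
iter 3: u=1.098234  f(a)=+2.161e-04  f'(a)=-9.943e-01  a ← 67.757892 − (+2.161e-04/-9.943e-01) = 67.758109
iter 4: u=1.098230  f(a)=+1.120e-09  f'(a)=-9.943e-01  a ← 67.758109 − (+1.120e-09/-9.943e-01) = 67.758109
iter 5: u=1.098230  f(a)=+2.842e-14  f'(a)=-9.943e-01  a ← 67.758109 − (+2.842e-14/-9.943e-01) = 67.758109
converged: |Δa| < 1e-12 after 5 iterations
sag = a·(cosh(S/(2a)) − 1) = 67.758109·(cosh(1.098230) − 1) = 45.137559
T_max/T_min = cosh(S/(2a)) = 1.666157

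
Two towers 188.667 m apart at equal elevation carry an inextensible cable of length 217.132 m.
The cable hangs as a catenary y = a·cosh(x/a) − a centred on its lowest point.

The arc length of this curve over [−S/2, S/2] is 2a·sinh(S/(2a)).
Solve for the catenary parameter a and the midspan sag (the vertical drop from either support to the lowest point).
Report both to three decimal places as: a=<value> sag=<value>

seed: a₀ = √(S³/(24(L−S))) = √(188.667³/(24·28.465)) = 99.147713
iter 1: u=0.951444  f(a)=+1.317e+00  f'(a)=-6.279e-01  a ← 99.147713 − (+1.317e+00/-6.279e-01) = 101.244466
iter 2: u=0.931740  f(a)=+4.292e-02  f'(a)=-5.875e-01  a ← 101.244466 − (+4.292e-02/-5.875e-01) = 101.317518
iter 3: u=0.931068  f(a)=+4.903e-05  f'(a)=-5.862e-01  a ← 101.317518 − (+4.903e-05/-5.862e-01) = 101.317602
iter 4: u=0.931067  f(a)=+6.412e-11  f'(a)=-5.862e-01  a ← 101.317602 − (+6.412e-11/-5.862e-01) = 101.317602
iter 5: u=0.931067  f(a)=+0.000e+00  f'(a)=-5.862e-01  a ← 101.317602 − (+0.000e+00/-5.862e-01) = 101.317602
converged: |Δa| < 1e-12 after 5 iterations
sag = a·(cosh(S/(2a)) − 1) = 101.317602·(cosh(0.931067) − 1) = 47.180993
T_max/T_min = cosh(S/(2a)) = 1.465674

a=101.318 sag=47.181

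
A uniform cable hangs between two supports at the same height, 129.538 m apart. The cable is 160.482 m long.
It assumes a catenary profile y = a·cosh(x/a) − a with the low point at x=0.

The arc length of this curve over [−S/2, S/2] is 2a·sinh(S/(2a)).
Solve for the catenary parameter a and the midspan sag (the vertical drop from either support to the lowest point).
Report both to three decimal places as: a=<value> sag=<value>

a=55.941 sag=41.875

seed: a₀ = √(S³/(24(L−S))) = √(129.538³/(24·30.944)) = 54.100582
iter 1: u=1.197196  f(a)=+2.295e+00  f'(a)=-1.317e+00  a ← 54.100582 − (+2.295e+00/-1.317e+00) = 55.843637
iter 2: u=1.159828  f(a)=+1.156e-01  f'(a)=-1.187e+00  a ← 55.843637 − (+1.156e-01/-1.187e+00) = 55.941005
iter 3: u=1.157809  f(a)=+3.275e-04  f'(a)=-1.180e+00  a ← 55.941005 − (+3.275e-04/-1.180e+00) = 55.941283
iter 4: u=1.157803  f(a)=+2.647e-09  f'(a)=-1.180e+00  a ← 55.941283 − (+2.647e-09/-1.180e+00) = 55.941283
iter 5: u=1.157803  f(a)=+5.684e-14  f'(a)=-1.180e+00  a ← 55.941283 − (+5.684e-14/-1.180e+00) = 55.941283
converged: |Δa| < 1e-12 after 5 iterations
sag = a·(cosh(S/(2a)) − 1) = 55.941283·(cosh(1.157803) − 1) = 41.875102
T_max/T_min = cosh(S/(2a)) = 1.748555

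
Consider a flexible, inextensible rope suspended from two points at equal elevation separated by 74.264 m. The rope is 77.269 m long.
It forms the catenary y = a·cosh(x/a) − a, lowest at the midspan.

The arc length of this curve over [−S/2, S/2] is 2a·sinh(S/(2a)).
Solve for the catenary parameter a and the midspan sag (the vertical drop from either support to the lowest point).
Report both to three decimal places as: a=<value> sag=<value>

seed: a₀ = √(S³/(24(L−S))) = √(74.264³/(24·3.005)) = 75.359784
iter 1: u=0.492730  f(a)=+3.669e-02  f'(a)=-8.170e-02  a ← 75.359784 − (+3.669e-02/-8.170e-02) = 75.808841
iter 2: u=0.489811  f(a)=+3.305e-04  f'(a)=-8.024e-02  a ← 75.808841 − (+3.305e-04/-8.024e-02) = 75.812960
iter 3: u=0.489784  f(a)=+2.737e-08  f'(a)=-8.022e-02  a ← 75.812960 − (+2.737e-08/-8.022e-02) = 75.812961
iter 4: u=0.489784  f(a)=-1.421e-14  f'(a)=-8.022e-02  a ← 75.812961 − (-1.421e-14/-8.022e-02) = 75.812961
converged: |Δa| < 1e-12 after 4 iterations
sag = a·(cosh(S/(2a)) − 1) = 75.812961·(cosh(0.489784) − 1) = 9.276578
T_max/T_min = cosh(S/(2a)) = 1.122361

a=75.813 sag=9.277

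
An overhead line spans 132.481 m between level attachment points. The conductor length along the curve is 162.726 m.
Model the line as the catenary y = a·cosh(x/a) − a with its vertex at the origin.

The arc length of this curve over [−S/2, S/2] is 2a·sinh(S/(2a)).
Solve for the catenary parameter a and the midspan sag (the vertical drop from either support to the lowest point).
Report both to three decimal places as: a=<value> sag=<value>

a=58.442 sag=41.735

seed: a₀ = √(S³/(24(L−S))) = √(132.481³/(24·30.245)) = 56.597596
iter 1: u=1.170377  f(a)=+2.140e+00  f'(a)=-1.223e+00  a ← 56.597596 − (+2.140e+00/-1.223e+00) = 58.348335
iter 2: u=1.135259  f(a)=+1.033e-01  f'(a)=-1.107e+00  a ← 58.348335 − (+1.033e-01/-1.107e+00) = 58.441667
iter 3: u=1.133446  f(a)=+2.678e-04  f'(a)=-1.101e+00  a ← 58.441667 − (+2.678e-04/-1.101e+00) = 58.441910
iter 4: u=1.133442  f(a)=+1.810e-09  f'(a)=-1.101e+00  a ← 58.441910 − (+1.810e-09/-1.101e+00) = 58.441910
iter 5: u=1.133442  f(a)=+2.842e-14  f'(a)=-1.101e+00  a ← 58.441910 − (+2.842e-14/-1.101e+00) = 58.441910
converged: |Δa| < 1e-12 after 5 iterations
sag = a·(cosh(S/(2a)) − 1) = 58.441910·(cosh(1.133442) − 1) = 41.734907
T_max/T_min = cosh(S/(2a)) = 1.714126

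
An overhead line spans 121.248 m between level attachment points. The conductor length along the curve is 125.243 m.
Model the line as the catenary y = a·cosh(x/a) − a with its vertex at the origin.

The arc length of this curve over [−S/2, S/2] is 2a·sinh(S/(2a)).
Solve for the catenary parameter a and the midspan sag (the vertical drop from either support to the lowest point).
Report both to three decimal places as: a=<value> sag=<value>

a=137.017 sag=13.632

seed: a₀ = √(S³/(24(L−S))) = √(121.248³/(24·3.995)) = 136.347715
iter 1: u=0.444628  f(a)=+3.968e-02  f'(a)=-5.977e-02  a ← 136.347715 − (+3.968e-02/-5.977e-02) = 137.011557
iter 2: u=0.442474  f(a)=+2.916e-04  f'(a)=-5.889e-02  a ← 137.011557 − (+2.916e-04/-5.889e-02) = 137.016509
iter 3: u=0.442458  f(a)=+1.601e-08  f'(a)=-5.888e-02  a ← 137.016509 − (+1.601e-08/-5.888e-02) = 137.016509
iter 4: u=0.442458  f(a)=-1.421e-14  f'(a)=-5.888e-02  a ← 137.016509 − (-1.421e-14/-5.888e-02) = 137.016509
converged: |Δa| < 1e-12 after 4 iterations
sag = a·(cosh(S/(2a)) − 1) = 137.016509·(cosh(0.442458) − 1) = 13.632009
T_max/T_min = cosh(S/(2a)) = 1.099492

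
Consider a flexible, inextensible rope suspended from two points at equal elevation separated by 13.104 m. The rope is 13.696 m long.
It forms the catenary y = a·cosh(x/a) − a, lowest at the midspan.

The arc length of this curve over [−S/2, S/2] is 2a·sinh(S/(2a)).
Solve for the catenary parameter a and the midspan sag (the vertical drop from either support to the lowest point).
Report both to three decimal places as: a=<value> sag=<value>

seed: a₀ = √(S³/(24(L−S))) = √(13.104³/(24·0.592)) = 12.584598
iter 1: u=0.520636  f(a)=+8.075e-03  f'(a)=-9.666e-02  a ← 12.584598 − (+8.075e-03/-9.666e-02) = 12.668144
iter 2: u=0.517203  f(a)=+8.112e-05  f'(a)=-9.473e-02  a ← 12.668144 − (+8.112e-05/-9.473e-02) = 12.669001
iter 3: u=0.517168  f(a)=+8.371e-09  f'(a)=-9.471e-02  a ← 12.669001 − (+8.371e-09/-9.471e-02) = 12.669001
iter 4: u=0.517168  f(a)=+3.553e-15  f'(a)=-9.471e-02  a ← 12.669001 − (+3.553e-15/-9.471e-02) = 12.669001
converged: |Δa| < 1e-12 after 4 iterations
sag = a·(cosh(S/(2a)) − 1) = 12.669001·(cosh(0.517168) − 1) = 1.732342
T_max/T_min = cosh(S/(2a)) = 1.136739

a=12.669 sag=1.732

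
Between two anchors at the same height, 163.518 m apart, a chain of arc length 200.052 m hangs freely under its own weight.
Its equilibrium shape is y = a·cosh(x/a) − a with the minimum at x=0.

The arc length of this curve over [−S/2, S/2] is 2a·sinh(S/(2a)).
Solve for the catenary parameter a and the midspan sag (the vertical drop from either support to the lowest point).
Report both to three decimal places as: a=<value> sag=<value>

seed: a₀ = √(S³/(24(L−S))) = √(163.518³/(24·36.534)) = 70.614537
iter 1: u=1.157821  f(a)=+2.528e+00  f'(a)=-1.180e+00  a ← 70.614537 − (+2.528e+00/-1.180e+00) = 72.756780
iter 2: u=1.123730  f(a)=+1.196e-01  f'(a)=-1.071e+00  a ← 72.756780 − (+1.196e-01/-1.071e+00) = 72.868471
iter 3: u=1.122008  f(a)=+2.972e-04  f'(a)=-1.066e+00  a ← 72.868471 − (+2.972e-04/-1.066e+00) = 72.868750
iter 4: u=1.122004  f(a)=+1.844e-09  f'(a)=-1.066e+00  a ← 72.868750 − (+1.844e-09/-1.066e+00) = 72.868750
iter 5: u=1.122004  f(a)=+5.684e-14  f'(a)=-1.066e+00  a ← 72.868750 − (+5.684e-14/-1.066e+00) = 72.868750
converged: |Δa| < 1e-12 after 5 iterations
sag = a·(cosh(S/(2a)) − 1) = 72.868750·(cosh(1.122004) − 1) = 50.885262
T_max/T_min = cosh(S/(2a)) = 1.698314

a=72.869 sag=50.885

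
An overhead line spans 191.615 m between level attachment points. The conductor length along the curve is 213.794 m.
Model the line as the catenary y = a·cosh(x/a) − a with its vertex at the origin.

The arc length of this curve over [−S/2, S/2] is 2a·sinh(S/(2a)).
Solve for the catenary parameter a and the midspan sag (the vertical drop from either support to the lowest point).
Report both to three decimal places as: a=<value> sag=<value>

a=116.910 sag=41.504

seed: a₀ = √(S³/(24(L−S))) = √(191.615³/(24·22.179)) = 114.965532
iter 1: u=0.833358  f(a)=+7.830e-01  f'(a)=-4.133e-01  a ← 114.965532 − (+7.830e-01/-4.133e-01) = 116.860032
iter 2: u=0.819848  f(a)=+1.977e-02  f'(a)=-3.927e-01  a ← 116.860032 − (+1.977e-02/-3.927e-01) = 116.910391
iter 3: u=0.819495  f(a)=+1.334e-05  f'(a)=-3.921e-01  a ← 116.910391 − (+1.334e-05/-3.921e-01) = 116.910425
iter 4: u=0.819495  f(a)=+6.025e-12  f'(a)=-3.921e-01  a ← 116.910425 − (+6.025e-12/-3.921e-01) = 116.910425
converged: |Δa| < 1e-12 after 4 iterations
sag = a·(cosh(S/(2a)) − 1) = 116.910425·(cosh(0.819495) − 1) = 41.503640
T_max/T_min = cosh(S/(2a)) = 1.355004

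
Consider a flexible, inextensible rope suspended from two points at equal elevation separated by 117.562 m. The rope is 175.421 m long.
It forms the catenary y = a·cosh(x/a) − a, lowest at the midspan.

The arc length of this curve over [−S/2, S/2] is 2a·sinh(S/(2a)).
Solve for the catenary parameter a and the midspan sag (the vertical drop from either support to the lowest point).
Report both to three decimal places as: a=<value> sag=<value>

a=36.491 sag=58.507

seed: a₀ = √(S³/(24(L−S))) = √(117.562³/(24·57.859)) = 34.206557
iter 1: u=1.718413  f(a)=+9.169e+00  f'(a)=-4.493e+00  a ← 34.206557 − (+9.169e+00/-4.493e+00) = 36.247125
iter 2: u=1.621673  f(a)=+8.845e-01  f'(a)=-3.665e+00  a ← 36.247125 − (+8.845e-01/-3.665e+00) = 36.488488
iter 3: u=1.610946  f(a)=+1.017e-02  f'(a)=-3.581e+00  a ← 36.488488 − (+1.017e-02/-3.581e+00) = 36.491328
iter 4: u=1.610821  f(a)=+1.379e-06  f'(a)=-3.580e+00  a ← 36.491328 − (+1.379e-06/-3.580e+00) = 36.491329
iter 5: u=1.610821  f(a)=+8.527e-14  f'(a)=-3.580e+00  a ← 36.491329 − (+8.527e-14/-3.580e+00) = 36.491329
converged: |Δa| < 1e-12 after 5 iterations
sag = a·(cosh(S/(2a)) − 1) = 36.491329·(cosh(1.610821) − 1) = 58.507350
T_max/T_min = cosh(S/(2a)) = 2.603322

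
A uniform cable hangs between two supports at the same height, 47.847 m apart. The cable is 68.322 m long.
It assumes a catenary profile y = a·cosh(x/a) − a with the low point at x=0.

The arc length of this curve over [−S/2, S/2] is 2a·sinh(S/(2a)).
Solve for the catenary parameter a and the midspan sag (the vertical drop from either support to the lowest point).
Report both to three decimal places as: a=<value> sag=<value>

seed: a₀ = √(S³/(24(L−S))) = √(47.847³/(24·20.475)) = 14.930161
iter 1: u=1.602360  f(a)=+2.795e+00  f'(a)=-3.515e+00  a ← 14.930161 − (+2.795e+00/-3.515e+00) = 15.725412
iter 2: u=1.521327  f(a)=+2.389e-01  f'(a)=-2.938e+00  a ← 15.725412 − (+2.389e-01/-2.938e+00) = 15.806724
iter 3: u=1.513501  f(a)=+2.104e-03  f'(a)=-2.886e+00  a ← 15.806724 − (+2.104e-03/-2.886e+00) = 15.807454
iter 4: u=1.513432  f(a)=+1.665e-07  f'(a)=-2.885e+00  a ← 15.807454 − (+1.665e-07/-2.885e+00) = 15.807454
iter 5: u=1.513432  f(a)=-1.421e-14  f'(a)=-2.885e+00  a ← 15.807454 − (-1.421e-14/-2.885e+00) = 15.807454
converged: |Δa| < 1e-12 after 5 iterations
sag = a·(cosh(S/(2a)) − 1) = 15.807454·(cosh(1.513432) − 1) = 21.833608
T_max/T_min = cosh(S/(2a)) = 2.381222

a=15.807 sag=21.834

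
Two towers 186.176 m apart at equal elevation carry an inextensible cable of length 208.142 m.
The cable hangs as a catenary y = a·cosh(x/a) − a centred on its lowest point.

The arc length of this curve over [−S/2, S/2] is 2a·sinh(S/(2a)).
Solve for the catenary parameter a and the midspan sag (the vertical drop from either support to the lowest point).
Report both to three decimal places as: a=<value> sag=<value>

seed: a₀ = √(S³/(24(L−S))) = √(186.176³/(24·21.966)) = 110.638030
iter 1: u=0.841374  f(a)=+7.907e-01  f'(a)=-4.259e-01  a ← 110.638030 − (+7.907e-01/-4.259e-01) = 112.494609
iter 2: u=0.827489  f(a)=+2.034e-02  f'(a)=-4.042e-01  a ← 112.494609 − (+2.034e-02/-4.042e-01) = 112.544932
iter 3: u=0.827119  f(a)=+1.425e-05  f'(a)=-4.037e-01  a ← 112.544932 − (+1.425e-05/-4.037e-01) = 112.544968
iter 4: u=0.827118  f(a)=+7.020e-12  f'(a)=-4.037e-01  a ← 112.544968 − (+7.020e-12/-4.037e-01) = 112.544968
converged: |Δa| < 1e-12 after 4 iterations
sag = a·(cosh(S/(2a)) − 1) = 112.544968·(cosh(0.827118) − 1) = 40.742810
T_max/T_min = cosh(S/(2a)) = 1.362014

a=112.545 sag=40.743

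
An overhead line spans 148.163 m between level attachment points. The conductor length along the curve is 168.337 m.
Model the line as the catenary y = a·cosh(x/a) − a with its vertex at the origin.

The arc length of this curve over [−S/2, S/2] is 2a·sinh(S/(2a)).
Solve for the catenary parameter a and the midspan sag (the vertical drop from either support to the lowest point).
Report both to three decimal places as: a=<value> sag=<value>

seed: a₀ = √(S³/(24(L−S))) = √(148.163³/(24·20.174)) = 81.961145
iter 1: u=0.903861  f(a)=+8.403e-01  f'(a)=-5.337e-01  a ← 81.961145 − (+8.403e-01/-5.337e-01) = 83.535624
iter 2: u=0.886825  f(a)=+2.482e-02  f'(a)=-5.026e-01  a ← 83.535624 − (+2.482e-02/-5.026e-01) = 83.585017
iter 3: u=0.886301  f(a)=+2.313e-05  f'(a)=-5.016e-01  a ← 83.585017 − (+2.313e-05/-5.016e-01) = 83.585063
iter 4: u=0.886301  f(a)=+2.007e-11  f'(a)=-5.016e-01  a ← 83.585063 − (+2.007e-11/-5.016e-01) = 83.585063
converged: |Δa| < 1e-12 after 4 iterations
sag = a·(cosh(S/(2a)) − 1) = 83.585063·(cosh(0.886301) − 1) = 35.035336
T_max/T_min = cosh(S/(2a)) = 1.419158

a=83.585 sag=35.035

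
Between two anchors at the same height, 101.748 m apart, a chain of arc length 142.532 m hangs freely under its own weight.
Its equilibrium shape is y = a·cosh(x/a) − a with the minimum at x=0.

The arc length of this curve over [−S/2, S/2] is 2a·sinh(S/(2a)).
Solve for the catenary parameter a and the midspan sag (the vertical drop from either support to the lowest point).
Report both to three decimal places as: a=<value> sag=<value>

seed: a₀ = √(S³/(24(L−S))) = √(101.748³/(24·40.784)) = 32.804868
iter 1: u=1.550806  f(a)=+5.195e+00  f'(a)=-3.138e+00  a ← 32.804868 − (+5.195e+00/-3.138e+00) = 34.460194
iter 2: u=1.476312  f(a)=+4.191e-01  f'(a)=-2.650e+00  a ← 34.460194 − (+4.191e-01/-2.650e+00) = 34.618308
iter 3: u=1.469569  f(a)=+3.256e-03  f'(a)=-2.609e+00  a ← 34.618308 − (+3.256e-03/-2.609e+00) = 34.619556
iter 4: u=1.469516  f(a)=+2.000e-07  f'(a)=-2.609e+00  a ← 34.619556 − (+2.000e-07/-2.609e+00) = 34.619556
iter 5: u=1.469516  f(a)=+0.000e+00  f'(a)=-2.609e+00  a ← 34.619556 − (+0.000e+00/-2.609e+00) = 34.619556
converged: |Δa| < 1e-12 after 5 iterations
sag = a·(cosh(S/(2a)) − 1) = 34.619556·(cosh(1.469516) − 1) = 44.610214
T_max/T_min = cosh(S/(2a)) = 2.288584

a=34.620 sag=44.610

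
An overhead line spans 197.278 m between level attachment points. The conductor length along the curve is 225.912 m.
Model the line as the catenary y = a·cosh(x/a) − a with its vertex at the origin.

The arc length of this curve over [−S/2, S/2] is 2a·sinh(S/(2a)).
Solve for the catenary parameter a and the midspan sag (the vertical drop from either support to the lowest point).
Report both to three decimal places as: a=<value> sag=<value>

a=107.927 sag=48.301

seed: a₀ = √(S³/(24(L−S))) = √(197.278³/(24·28.634)) = 105.699116
iter 1: u=0.933206  f(a)=+1.273e+00  f'(a)=-5.905e-01  a ← 105.699116 − (+1.273e+00/-5.905e-01) = 107.854992
iter 2: u=0.914552  f(a)=+3.999e-02  f'(a)=-5.539e-01  a ← 107.854992 − (+3.999e-02/-5.539e-01) = 107.927188
iter 3: u=0.913940  f(a)=+4.230e-05  f'(a)=-5.527e-01  a ← 107.927188 − (+4.230e-05/-5.527e-01) = 107.927264
iter 4: u=0.913940  f(a)=+4.744e-11  f'(a)=-5.527e-01  a ← 107.927264 − (+4.744e-11/-5.527e-01) = 107.927264
converged: |Δa| < 1e-12 after 4 iterations
sag = a·(cosh(S/(2a)) − 1) = 107.927264·(cosh(0.913940) − 1) = 48.301262
T_max/T_min = cosh(S/(2a)) = 1.447535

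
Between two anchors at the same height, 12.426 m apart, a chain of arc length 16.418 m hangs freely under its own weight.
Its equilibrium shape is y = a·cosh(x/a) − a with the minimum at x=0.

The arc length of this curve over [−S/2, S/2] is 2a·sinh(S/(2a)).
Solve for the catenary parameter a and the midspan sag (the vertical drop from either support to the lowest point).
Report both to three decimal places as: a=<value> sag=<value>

seed: a₀ = √(S³/(24(L−S))) = √(12.426³/(24·3.992)) = 4.475032
iter 1: u=1.388370  f(a)=+4.029e-01  f'(a)=-2.153e+00  a ← 4.475032 − (+4.029e-01/-2.153e+00) = 4.662196
iter 2: u=1.332634  f(a)=+2.665e-02  f'(a)=-1.876e+00  a ← 4.662196 − (+2.665e-02/-1.876e+00) = 4.676401
iter 3: u=1.328586  f(a)=+1.349e-04  f'(a)=-1.857e+00  a ← 4.676401 − (+1.349e-04/-1.857e+00) = 4.676474
iter 4: u=1.328565  f(a)=+3.497e-09  f'(a)=-1.857e+00  a ← 4.676474 − (+3.497e-09/-1.857e+00) = 4.676474
iter 5: u=1.328565  f(a)=+0.000e+00  f'(a)=-1.857e+00  a ← 4.676474 − (+0.000e+00/-1.857e+00) = 4.676474
converged: |Δa| < 1e-12 after 5 iterations
sag = a·(cosh(S/(2a)) − 1) = 4.676474·(cosh(1.328565) − 1) = 4.771123
T_max/T_min = cosh(S/(2a)) = 2.020239

a=4.676 sag=4.771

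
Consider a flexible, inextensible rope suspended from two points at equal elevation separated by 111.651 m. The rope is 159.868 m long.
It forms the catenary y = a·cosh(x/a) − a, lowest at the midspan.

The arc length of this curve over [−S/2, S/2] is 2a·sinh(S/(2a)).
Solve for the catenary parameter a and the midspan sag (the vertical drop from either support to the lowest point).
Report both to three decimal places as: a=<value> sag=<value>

seed: a₀ = √(S³/(24(L−S))) = √(111.651³/(24·48.217)) = 34.680729
iter 1: u=1.609698  f(a)=+6.646e+00  f'(a)=-3.571e+00  a ← 34.680729 − (+6.646e+00/-3.571e+00) = 36.541901
iter 2: u=1.527712  f(a)=+5.725e-01  f'(a)=-2.980e+00  a ← 36.541901 − (+5.725e-01/-2.980e+00) = 36.734020
iter 3: u=1.519722  f(a)=+5.133e-03  f'(a)=-2.927e+00  a ← 36.734020 − (+5.133e-03/-2.927e+00) = 36.735774
iter 4: u=1.519649  f(a)=+4.208e-07  f'(a)=-2.926e+00  a ← 36.735774 − (+4.208e-07/-2.926e+00) = 36.735774
iter 5: u=1.519649  f(a)=-2.842e-14  f'(a)=-2.926e+00  a ← 36.735774 − (-2.842e-14/-2.926e+00) = 36.735774
converged: |Δa| < 1e-12 after 5 iterations
sag = a·(cosh(S/(2a)) − 1) = 36.735774·(cosh(1.519649) − 1) = 51.235593
T_max/T_min = cosh(S/(2a)) = 2.394706

a=36.736 sag=51.236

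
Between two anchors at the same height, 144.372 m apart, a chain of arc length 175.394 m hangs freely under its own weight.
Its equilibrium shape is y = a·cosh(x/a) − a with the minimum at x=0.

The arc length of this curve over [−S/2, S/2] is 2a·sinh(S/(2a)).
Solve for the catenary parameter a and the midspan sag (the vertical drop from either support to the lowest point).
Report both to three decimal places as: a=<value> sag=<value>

a=65.530 sag=43.946

seed: a₀ = √(S³/(24(L−S))) = √(144.372³/(24·31.022)) = 63.574645
iter 1: u=1.135453  f(a)=+2.062e+00  f'(a)=-1.108e+00  a ← 63.574645 − (+2.062e+00/-1.108e+00) = 65.436428
iter 2: u=1.103147  f(a)=+9.406e-02  f'(a)=-1.009e+00  a ← 65.436428 − (+9.406e-02/-1.009e+00) = 65.529674
iter 3: u=1.101577  f(a)=+2.164e-04  f'(a)=-1.004e+00  a ← 65.529674 − (+2.164e-04/-1.004e+00) = 65.529889
iter 4: u=1.101574  f(a)=+1.151e-09  f'(a)=-1.004e+00  a ← 65.529889 − (+1.151e-09/-1.004e+00) = 65.529889
iter 5: u=1.101574  f(a)=+0.000e+00  f'(a)=-1.004e+00  a ← 65.529889 − (+0.000e+00/-1.004e+00) = 65.529889
converged: |Δa| < 1e-12 after 5 iterations
sag = a·(cosh(S/(2a)) − 1) = 65.529889·(cosh(1.101574) − 1) = 43.945817
T_max/T_min = cosh(S/(2a)) = 1.670622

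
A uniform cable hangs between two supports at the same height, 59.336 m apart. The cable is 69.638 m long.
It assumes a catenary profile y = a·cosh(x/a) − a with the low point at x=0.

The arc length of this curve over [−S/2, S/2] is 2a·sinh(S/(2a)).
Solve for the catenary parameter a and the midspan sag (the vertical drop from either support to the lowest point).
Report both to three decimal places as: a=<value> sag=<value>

seed: a₀ = √(S³/(24(L−S))) = √(59.336³/(24·10.302)) = 29.067722
iter 1: u=1.020651  f(a)=+5.501e-01  f'(a)=-7.855e-01  a ← 29.067722 − (+5.501e-01/-7.855e-01) = 29.768066
iter 2: u=0.996638  f(a)=+2.051e-02  f'(a)=-7.279e-01  a ← 29.768066 − (+2.051e-02/-7.279e-01) = 29.796241
iter 3: u=0.995696  f(a)=+3.095e-05  f'(a)=-7.257e-01  a ← 29.796241 − (+3.095e-05/-7.257e-01) = 29.796284
iter 4: u=0.995695  f(a)=+7.071e-11  f'(a)=-7.257e-01  a ← 29.796284 − (+7.071e-11/-7.257e-01) = 29.796284
iter 5: u=0.995695  f(a)=+1.421e-14  f'(a)=-7.257e-01  a ← 29.796284 − (+1.421e-14/-7.257e-01) = 29.796284
converged: |Δa| < 1e-12 after 5 iterations
sag = a·(cosh(S/(2a)) − 1) = 29.796284·(cosh(0.995695) − 1) = 16.031451
T_max/T_min = cosh(S/(2a)) = 1.538035

a=29.796 sag=16.031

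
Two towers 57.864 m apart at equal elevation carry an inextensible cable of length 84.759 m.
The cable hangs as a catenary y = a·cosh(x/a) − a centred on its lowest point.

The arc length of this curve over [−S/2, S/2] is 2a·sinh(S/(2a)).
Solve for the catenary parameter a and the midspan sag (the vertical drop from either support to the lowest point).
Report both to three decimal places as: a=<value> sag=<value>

seed: a₀ = √(S³/(24(L−S))) = √(57.864³/(24·26.895)) = 17.324922
iter 1: u=1.669964  f(a)=+4.009e+00  f'(a)=-4.061e+00  a ← 17.324922 − (+4.009e+00/-4.061e+00) = 18.312033
iter 2: u=1.579945  f(a)=+3.682e-01  f'(a)=-3.347e+00  a ← 18.312033 − (+3.682e-01/-3.347e+00) = 18.422036
iter 3: u=1.570510  f(a)=+3.798e-03  f'(a)=-3.278e+00  a ← 18.422036 − (+3.798e-03/-3.278e+00) = 18.423194
iter 4: u=1.570412  f(a)=+4.134e-07  f'(a)=-3.277e+00  a ← 18.423194 − (+4.134e-07/-3.277e+00) = 18.423194
iter 5: u=1.570412  f(a)=+0.000e+00  f'(a)=-3.277e+00  a ← 18.423194 − (+0.000e+00/-3.277e+00) = 18.423194
converged: |Δa| < 1e-12 after 5 iterations
sag = a·(cosh(S/(2a)) − 1) = 18.423194·(cosh(1.570412) − 1) = 27.787585
T_max/T_min = cosh(S/(2a)) = 2.508294

a=18.423 sag=27.788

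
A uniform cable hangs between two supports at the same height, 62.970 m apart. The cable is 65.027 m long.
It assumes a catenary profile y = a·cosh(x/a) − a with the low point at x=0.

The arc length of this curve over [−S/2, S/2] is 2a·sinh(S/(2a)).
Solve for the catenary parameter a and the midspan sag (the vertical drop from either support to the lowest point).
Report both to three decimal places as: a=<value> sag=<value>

seed: a₀ = √(S³/(24(L−S))) = √(62.970³/(24·2.057)) = 71.117712
iter 1: u=0.442717  f(a)=+2.025e-02  f'(a)=-5.899e-02  a ← 71.117712 − (+2.025e-02/-5.899e-02) = 71.461039
iter 2: u=0.440590  f(a)=+1.476e-04  f'(a)=-5.813e-02  a ← 71.461039 − (+1.476e-04/-5.813e-02) = 71.463578
iter 3: u=0.440574  f(a)=+7.967e-09  f'(a)=-5.813e-02  a ← 71.463578 − (+7.967e-09/-5.813e-02) = 71.463578
iter 4: u=0.440574  f(a)=+0.000e+00  f'(a)=-5.813e-02  a ← 71.463578 − (+0.000e+00/-5.813e-02) = 71.463578
converged: |Δa| < 1e-12 after 4 iterations
sag = a·(cosh(S/(2a)) − 1) = 71.463578·(cosh(0.440574) − 1) = 7.048655
T_max/T_min = cosh(S/(2a)) = 1.098633

a=71.464 sag=7.049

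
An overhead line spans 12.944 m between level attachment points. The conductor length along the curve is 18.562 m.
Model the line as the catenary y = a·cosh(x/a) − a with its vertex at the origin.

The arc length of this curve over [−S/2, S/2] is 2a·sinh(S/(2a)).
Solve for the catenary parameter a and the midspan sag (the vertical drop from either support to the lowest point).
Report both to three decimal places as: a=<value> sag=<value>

a=4.249 sag=5.958

seed: a₀ = √(S³/(24(L−S))) = √(12.944³/(24·5.618)) = 4.010572
iter 1: u=1.613735  f(a)=+7.785e-01  f'(a)=-3.602e+00  a ← 4.010572 − (+7.785e-01/-3.602e+00) = 4.226688
iter 2: u=1.531222  f(a)=+6.736e-02  f'(a)=-3.004e+00  a ← 4.226688 − (+6.736e-02/-3.004e+00) = 4.249114
iter 3: u=1.523141  f(a)=+6.097e-04  f'(a)=-2.950e+00  a ← 4.249114 − (+6.097e-04/-2.950e+00) = 4.249320
iter 4: u=1.523067  f(a)=+5.096e-08  f'(a)=-2.949e+00  a ← 4.249320 − (+5.096e-08/-2.949e+00) = 4.249320
iter 5: u=1.523067  f(a)=+3.553e-15  f'(a)=-2.949e+00  a ← 4.249320 − (+3.553e-15/-2.949e+00) = 4.249320
converged: |Δa| < 1e-12 after 5 iterations
sag = a·(cosh(S/(2a)) − 1) = 4.249320·(cosh(1.523067) − 1) = 5.958210
T_max/T_min = cosh(S/(2a)) = 2.402156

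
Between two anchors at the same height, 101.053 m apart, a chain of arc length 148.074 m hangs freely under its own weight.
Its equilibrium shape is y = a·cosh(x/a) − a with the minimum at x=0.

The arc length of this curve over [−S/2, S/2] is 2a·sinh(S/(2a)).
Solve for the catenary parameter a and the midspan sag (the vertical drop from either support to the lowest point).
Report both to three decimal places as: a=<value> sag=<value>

a=32.158 sag=48.561

seed: a₀ = √(S³/(24(L−S))) = √(101.053³/(24·47.021)) = 30.239337
iter 1: u=1.670887  f(a)=+7.017e+00  f'(a)=-4.069e+00  a ← 30.239337 − (+7.017e+00/-4.069e+00) = 31.963803
iter 2: u=1.580741  f(a)=+6.450e-01  f'(a)=-3.353e+00  a ← 31.963803 − (+6.450e-01/-3.353e+00) = 32.156196
iter 3: u=1.571283  f(a)=+6.668e-03  f'(a)=-3.284e+00  a ← 32.156196 − (+6.668e-03/-3.284e+00) = 32.158227
iter 4: u=1.571184  f(a)=+7.290e-07  f'(a)=-3.283e+00  a ← 32.158227 − (+7.290e-07/-3.283e+00) = 32.158227
iter 5: u=1.571184  f(a)=+0.000e+00  f'(a)=-3.283e+00  a ← 32.158227 − (+0.000e+00/-3.283e+00) = 32.158227
converged: |Δa| < 1e-12 after 5 iterations
sag = a·(cosh(S/(2a)) − 1) = 32.158227·(cosh(1.571184) − 1) = 48.561219
T_max/T_min = cosh(S/(2a)) = 2.510071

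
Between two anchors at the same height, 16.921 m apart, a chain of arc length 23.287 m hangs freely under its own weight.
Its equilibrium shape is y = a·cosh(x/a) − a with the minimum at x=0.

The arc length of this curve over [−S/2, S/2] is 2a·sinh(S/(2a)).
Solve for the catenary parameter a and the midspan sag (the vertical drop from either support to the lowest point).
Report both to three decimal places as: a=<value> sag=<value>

a=5.925 sag=7.139

seed: a₀ = √(S³/(24(L−S))) = √(16.921³/(24·6.366)) = 5.631189
iter 1: u=1.502436  f(a)=+7.584e-01  f'(a)=-2.814e+00  a ← 5.631189 − (+7.584e-01/-2.814e+00) = 5.900657
iter 2: u=1.433823  f(a)=+5.783e-02  f'(a)=-2.400e+00  a ← 5.900657 − (+5.783e-02/-2.400e+00) = 5.924754
iter 3: u=1.427992  f(a)=+3.977e-04  f'(a)=-2.367e+00  a ← 5.924754 − (+3.977e-04/-2.367e+00) = 5.924923
iter 4: u=1.427951  f(a)=+1.909e-08  f'(a)=-2.367e+00  a ← 5.924923 − (+1.909e-08/-2.367e+00) = 5.924923
iter 5: u=1.427951  f(a)=-3.553e-15  f'(a)=-2.367e+00  a ← 5.924923 − (-3.553e-15/-2.367e+00) = 5.924923
converged: |Δa| < 1e-12 after 5 iterations
sag = a·(cosh(S/(2a)) − 1) = 5.924923·(cosh(1.427951) − 1) = 7.139372
T_max/T_min = cosh(S/(2a)) = 2.204973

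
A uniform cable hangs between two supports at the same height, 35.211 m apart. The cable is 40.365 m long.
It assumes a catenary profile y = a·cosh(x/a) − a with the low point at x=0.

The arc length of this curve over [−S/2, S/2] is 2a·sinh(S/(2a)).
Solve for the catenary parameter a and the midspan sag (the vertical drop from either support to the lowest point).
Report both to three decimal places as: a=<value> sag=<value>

a=19.185 sag=8.661

seed: a₀ = √(S³/(24(L−S))) = √(35.211³/(24·5.154)) = 18.786233
iter 1: u=0.937149  f(a)=+2.311e-01  f'(a)=-5.984e-01  a ← 18.786233 − (+2.311e-01/-5.984e-01) = 19.172439
iter 2: u=0.918271  f(a)=+7.319e-03  f'(a)=-5.611e-01  a ← 19.172439 − (+7.319e-03/-5.611e-01) = 19.185484
iter 3: u=0.917647  f(a)=+7.873e-06  f'(a)=-5.599e-01  a ← 19.185484 − (+7.873e-06/-5.599e-01) = 19.185498
iter 4: u=0.917646  f(a)=+9.138e-12  f'(a)=-5.599e-01  a ← 19.185498 − (+9.138e-12/-5.599e-01) = 19.185498
converged: |Δa| < 1e-12 after 4 iterations
sag = a·(cosh(S/(2a)) − 1) = 19.185498·(cosh(0.917646) − 1) = 8.660806
T_max/T_min = cosh(S/(2a)) = 1.451425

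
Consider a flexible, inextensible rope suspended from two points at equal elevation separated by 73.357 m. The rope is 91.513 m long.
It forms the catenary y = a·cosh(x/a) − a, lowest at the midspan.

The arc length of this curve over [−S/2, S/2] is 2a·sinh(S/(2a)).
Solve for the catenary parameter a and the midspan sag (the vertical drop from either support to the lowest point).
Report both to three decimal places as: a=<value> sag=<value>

a=31.158 sag=24.200

seed: a₀ = √(S³/(24(L−S))) = √(73.357³/(24·18.156)) = 30.098624
iter 1: u=1.218611  f(a)=+1.397e+00  f'(a)=-1.395e+00  a ← 30.098624 − (+1.397e+00/-1.395e+00) = 31.099625
iter 2: u=1.179387  f(a)=+7.271e-02  f'(a)=-1.254e+00  a ← 31.099625 − (+7.271e-02/-1.254e+00) = 31.157625
iter 3: u=1.177192  f(a)=+2.209e-04  f'(a)=-1.246e+00  a ← 31.157625 − (+2.209e-04/-1.246e+00) = 31.157803
iter 4: u=1.177185  f(a)=+2.054e-09  f'(a)=-1.246e+00  a ← 31.157803 − (+2.054e-09/-1.246e+00) = 31.157803
iter 5: u=1.177185  f(a)=+1.421e-14  f'(a)=-1.246e+00  a ← 31.157803 − (+1.421e-14/-1.246e+00) = 31.157803
converged: |Δa| < 1e-12 after 5 iterations
sag = a·(cosh(S/(2a)) − 1) = 31.157803·(cosh(1.177185) − 1) = 24.199816
T_max/T_min = cosh(S/(2a)) = 1.776686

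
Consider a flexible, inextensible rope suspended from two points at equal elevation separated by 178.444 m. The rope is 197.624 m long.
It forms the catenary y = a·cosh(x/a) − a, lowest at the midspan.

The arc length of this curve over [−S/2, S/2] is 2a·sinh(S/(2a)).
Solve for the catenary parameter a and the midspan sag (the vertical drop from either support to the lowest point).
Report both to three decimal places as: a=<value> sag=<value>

a=112.851 sag=37.146

seed: a₀ = √(S³/(24(L−S))) = √(178.444³/(24·19.180)) = 111.102288
iter 1: u=0.803062  f(a)=+6.280e-01  f'(a)=-3.681e-01  a ← 111.102288 − (+6.280e-01/-3.681e-01) = 112.808697
iter 2: u=0.790914  f(a)=+1.476e-02  f'(a)=-3.509e-01  a ← 112.808697 − (+1.476e-02/-3.509e-01) = 112.850762
iter 3: u=0.790619  f(a)=+8.591e-06  f'(a)=-3.505e-01  a ← 112.850762 − (+8.591e-06/-3.505e-01) = 112.850786
iter 4: u=0.790619  f(a)=+2.956e-12  f'(a)=-3.505e-01  a ← 112.850786 − (+2.956e-12/-3.505e-01) = 112.850786
converged: |Δa| < 1e-12 after 4 iterations
sag = a·(cosh(S/(2a)) − 1) = 112.850786·(cosh(0.790619) − 1) = 37.146251
T_max/T_min = cosh(S/(2a)) = 1.329163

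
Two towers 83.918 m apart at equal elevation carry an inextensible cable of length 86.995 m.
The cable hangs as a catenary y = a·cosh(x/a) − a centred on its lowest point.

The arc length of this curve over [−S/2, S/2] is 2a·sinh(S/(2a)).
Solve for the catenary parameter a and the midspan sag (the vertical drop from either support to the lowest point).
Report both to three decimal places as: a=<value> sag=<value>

a=89.945 sag=9.966

seed: a₀ = √(S³/(24(L−S))) = √(83.918³/(24·3.077)) = 89.456792
iter 1: u=0.469042  f(a)=+3.402e-02  f'(a)=-7.032e-02  a ← 89.456792 − (+3.402e-02/-7.032e-02) = 89.940661
iter 2: u=0.466519  f(a)=+2.780e-04  f'(a)=-6.917e-02  a ← 89.940661 − (+2.780e-04/-6.917e-02) = 89.944681
iter 3: u=0.466498  f(a)=+1.891e-08  f'(a)=-6.916e-02  a ← 89.944681 − (+1.891e-08/-6.916e-02) = 89.944681
iter 4: u=0.466498  f(a)=+1.421e-14  f'(a)=-6.916e-02  a ← 89.944681 − (+1.421e-14/-6.916e-02) = 89.944681
converged: |Δa| < 1e-12 after 4 iterations
sag = a·(cosh(S/(2a)) − 1) = 89.944681·(cosh(0.466498) − 1) = 9.965670
T_max/T_min = cosh(S/(2a)) = 1.110798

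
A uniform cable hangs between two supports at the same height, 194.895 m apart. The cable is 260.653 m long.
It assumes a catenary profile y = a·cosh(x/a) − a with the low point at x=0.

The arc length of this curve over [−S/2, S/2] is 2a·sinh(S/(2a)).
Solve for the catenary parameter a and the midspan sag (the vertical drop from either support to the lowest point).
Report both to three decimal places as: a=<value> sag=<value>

a=71.717 sag=77.039

seed: a₀ = √(S³/(24(L−S))) = √(194.895³/(24·65.758)) = 68.489048
iter 1: u=1.422819  f(a)=+6.986e+00  f'(a)=-2.338e+00  a ← 68.489048 − (+6.986e+00/-2.338e+00) = 71.476889
iter 2: u=1.363343  f(a)=+4.832e-01  f'(a)=-2.025e+00  a ← 71.476889 − (+4.832e-01/-2.025e+00) = 71.715494
iter 3: u=1.358807  f(a)=+2.691e-03  f'(a)=-2.002e+00  a ← 71.715494 − (+2.691e-03/-2.002e+00) = 71.716838
iter 4: u=1.358781  f(a)=+8.448e-08  f'(a)=-2.002e+00  a ← 71.716838 − (+8.448e-08/-2.002e+00) = 71.716838
iter 5: u=1.358781  f(a)=+0.000e+00  f'(a)=-2.002e+00  a ← 71.716838 − (+0.000e+00/-2.002e+00) = 71.716838
converged: |Δa| < 1e-12 after 5 iterations
sag = a·(cosh(S/(2a)) − 1) = 71.716838·(cosh(1.358781) − 1) = 77.039007
T_max/T_min = cosh(S/(2a)) = 2.074211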